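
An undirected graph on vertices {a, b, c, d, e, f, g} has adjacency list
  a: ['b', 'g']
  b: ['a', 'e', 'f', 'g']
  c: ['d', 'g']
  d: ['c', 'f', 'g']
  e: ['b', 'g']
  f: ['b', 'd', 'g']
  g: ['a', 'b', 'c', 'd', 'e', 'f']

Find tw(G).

A width-2 tree decomposition is:
Bags: B1 = {d, f, g}  B2 = {b, f, g}  B3 = {c, d, g}  B4 = {b, e, g}  B5 = {a, b, g}
Tree: B1–B2, B1–B3, B2–B4, B4–B5
Each bag holds 3 vertices, so the decomposition has width 2, which upper-bounds the treewidth. On the other hand G contains the 3-clique {c, d, g}. A clique must lie in a single bag of any decomposition, so no decomposition can have width below 2. Therefore the treewidth is 2.

2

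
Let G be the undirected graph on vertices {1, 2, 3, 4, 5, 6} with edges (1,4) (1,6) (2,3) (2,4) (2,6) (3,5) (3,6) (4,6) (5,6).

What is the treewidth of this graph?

2

A width-2 tree decomposition is:
Bags: B1 = {2, 4, 6}  B2 = {2, 3, 6}  B3 = {1, 4, 6}  B4 = {3, 5, 6}
Tree: B1–B2, B1–B3, B2–B4
Every bag has size at most 3, so the width is 3 − 1 = 2 and tw(G) ≤ 2. For the lower bound, the 3 vertices {1, 4, 6} are pairwise adjacent, and any tree decomposition puts a clique entirely inside one bag — forcing width ≥ 2. Hence tw(G) = 2 exactly.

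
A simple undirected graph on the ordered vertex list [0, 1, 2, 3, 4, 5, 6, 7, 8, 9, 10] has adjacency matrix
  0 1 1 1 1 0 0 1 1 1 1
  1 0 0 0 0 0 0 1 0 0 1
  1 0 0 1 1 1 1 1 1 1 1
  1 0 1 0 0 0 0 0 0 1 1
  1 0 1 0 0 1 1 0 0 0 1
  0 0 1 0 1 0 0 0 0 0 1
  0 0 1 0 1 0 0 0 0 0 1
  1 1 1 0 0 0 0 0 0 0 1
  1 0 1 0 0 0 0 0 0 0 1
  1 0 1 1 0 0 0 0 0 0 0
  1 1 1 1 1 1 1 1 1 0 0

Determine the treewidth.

A width-3 tree decomposition is:
Bags: B1 = {2, 4, 6, 10}  B2 = {0, 2, 4, 10}  B3 = {0, 2, 7, 10}  B4 = {0, 2, 3, 10}  B5 = {2, 4, 5, 10}  B6 = {0, 2, 8, 10}  B7 = {0, 2, 3, 9}  B8 = {0, 1, 7, 10}
Tree: B1–B2, B2–B3, B2–B4, B2–B5, B3–B6, B4–B7, B3–B8
The largest bag has 4 vertices, giving width 3; this decomposition certifies tw(G) ≤ 3. For the lower bound, the 4 vertices {0, 1, 7, 10} are pairwise adjacent, and any tree decomposition puts a clique entirely inside one bag — forcing width ≥ 3. Therefore the treewidth is 3.

3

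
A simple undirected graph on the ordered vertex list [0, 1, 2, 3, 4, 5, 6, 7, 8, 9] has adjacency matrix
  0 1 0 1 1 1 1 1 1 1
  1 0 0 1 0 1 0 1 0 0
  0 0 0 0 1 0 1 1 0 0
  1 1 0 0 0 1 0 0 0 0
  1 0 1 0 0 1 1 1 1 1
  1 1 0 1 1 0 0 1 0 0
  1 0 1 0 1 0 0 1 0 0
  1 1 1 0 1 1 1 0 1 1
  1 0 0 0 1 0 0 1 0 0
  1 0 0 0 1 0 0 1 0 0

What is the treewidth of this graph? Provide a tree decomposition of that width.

Each bag holds 4 vertices, so the decomposition has width 3, which upper-bounds the treewidth. Conversely, {0, 1, 3, 5} is a clique of size 4, and the vertices of any clique must share a bag in every tree decomposition; so some bag has ≥ 4 vertices and tw(G) ≥ 3. Hence tw(G) = 3 exactly.

Treewidth 3.
One optimal decomposition is:
Bags: B1 = {0, 4, 7, 8}  B2 = {0, 4, 5, 7}  B3 = {0, 1, 5, 7}  B4 = {0, 4, 6, 7}  B5 = {2, 4, 6, 7}  B6 = {0, 4, 7, 9}  B7 = {0, 1, 3, 5}
Tree: B1–B2, B2–B3, B2–B4, B4–B5, B1–B6, B3–B7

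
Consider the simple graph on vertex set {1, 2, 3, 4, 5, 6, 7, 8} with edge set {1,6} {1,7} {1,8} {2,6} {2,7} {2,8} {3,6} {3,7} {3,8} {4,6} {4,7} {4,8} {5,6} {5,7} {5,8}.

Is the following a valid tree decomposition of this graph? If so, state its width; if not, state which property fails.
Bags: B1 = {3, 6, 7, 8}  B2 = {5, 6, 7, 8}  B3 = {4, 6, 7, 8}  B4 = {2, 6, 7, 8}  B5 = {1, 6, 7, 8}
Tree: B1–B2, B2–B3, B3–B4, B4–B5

Yes; width 3.

Vertex coverage: the bags together contain {1, 2, 3, 4, 5, 6, 7, 8}, the full vertex set. Edge coverage: each edge of G has both endpoints in at least one bag. Running intersection: for every vertex, the bags containing it form a connected subtree. All three properties hold, so this is a valid tree decomposition of width max|bag| − 1 = 3, and hence tw(G) ≤ 3.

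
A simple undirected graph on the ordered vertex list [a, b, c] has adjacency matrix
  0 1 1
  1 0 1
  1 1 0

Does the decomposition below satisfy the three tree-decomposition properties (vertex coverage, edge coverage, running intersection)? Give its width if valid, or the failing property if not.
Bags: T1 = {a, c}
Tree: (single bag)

No — vertex b appears in no bag.

A tree decomposition must satisfy three properties: every vertex lies in some bag; for every edge, both endpoints lie together in some bag; and for every vertex, the bags containing it form a connected subtree. Here vertex b appears in no bag, so the decomposition is invalid.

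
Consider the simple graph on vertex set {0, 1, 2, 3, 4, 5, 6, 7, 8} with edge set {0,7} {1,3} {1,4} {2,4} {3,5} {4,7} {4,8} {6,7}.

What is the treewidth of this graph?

1

A width-1 tree decomposition is:
Bags: B1 = {4, 7}  B2 = {1, 4}  B3 = {4, 8}  B4 = {1, 3}  B5 = {2, 4}  B6 = {6, 7}  B7 = {3, 5}  B8 = {0, 7}
Tree: B1–B2, B1–B3, B2–B4, B3–B5, B1–B6, B4–B7, B1–B8
Each bag holds 2 vertices, so the decomposition has width 1, which upper-bounds the treewidth. Since G has at least one edge (e.g. 4–7), it is not an edgeless graph, so tw(G) ≥ 1. Combining the bounds, tw(G) = 1.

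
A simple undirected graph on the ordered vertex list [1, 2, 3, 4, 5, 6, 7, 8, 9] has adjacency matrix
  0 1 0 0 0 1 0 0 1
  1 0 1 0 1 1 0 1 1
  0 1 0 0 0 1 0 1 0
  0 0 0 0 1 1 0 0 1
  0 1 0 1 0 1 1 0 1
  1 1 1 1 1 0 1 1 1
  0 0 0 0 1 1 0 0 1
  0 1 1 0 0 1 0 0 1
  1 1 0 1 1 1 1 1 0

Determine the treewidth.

3

A width-3 tree decomposition is:
Bags: B1 = {2, 5, 6, 9}  B2 = {2, 6, 8, 9}  B3 = {4, 5, 6, 9}  B4 = {1, 2, 6, 9}  B5 = {5, 6, 7, 9}  B6 = {2, 3, 6, 8}
Tree: B1–B2, B1–B3, B2–B4, B3–B5, B2–B6
Each bag holds 4 vertices, so the decomposition has width 3, which upper-bounds the treewidth. Conversely, {2, 6, 8, 9} is a clique of size 4, and the vertices of any clique must share a bag in every tree decomposition; so some bag has ≥ 4 vertices and tw(G) ≥ 3. The upper and lower bounds meet at 3, so that is the treewidth.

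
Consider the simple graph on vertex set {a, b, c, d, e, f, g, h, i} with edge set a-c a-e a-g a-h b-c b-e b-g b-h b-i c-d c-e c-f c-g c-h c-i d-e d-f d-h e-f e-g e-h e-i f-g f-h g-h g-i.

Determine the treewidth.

A width-4 tree decomposition is:
Bags: B1 = {b, c, e, g, h}  B2 = {c, e, f, g, h}  B3 = {c, d, e, f, h}  B4 = {b, c, e, g, i}  B5 = {a, c, e, g, h}
Tree: B1–B2, B2–B3, B1–B4, B2–B5
Every bag has size at most 5, so the width is 5 − 1 = 4 and tw(G) ≤ 4. On the other hand G contains the 5-clique {c, d, e, f, h}. A clique must lie in a single bag of any decomposition, so no decomposition can have width below 4. Therefore the treewidth is 4.

4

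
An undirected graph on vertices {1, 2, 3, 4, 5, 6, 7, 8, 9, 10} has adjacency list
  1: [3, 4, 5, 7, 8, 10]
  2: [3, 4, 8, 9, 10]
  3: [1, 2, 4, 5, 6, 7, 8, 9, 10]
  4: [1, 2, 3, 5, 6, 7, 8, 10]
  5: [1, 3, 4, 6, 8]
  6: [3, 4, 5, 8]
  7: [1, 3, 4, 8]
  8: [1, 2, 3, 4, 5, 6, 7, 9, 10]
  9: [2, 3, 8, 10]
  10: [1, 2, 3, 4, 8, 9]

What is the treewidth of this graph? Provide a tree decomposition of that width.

Each bag holds 5 vertices, so the decomposition has width 4, which upper-bounds the treewidth. Conversely, {2, 3, 8, 9, 10} is a clique of size 5, and the vertices of any clique must share a bag in every tree decomposition; so some bag has ≥ 5 vertices and tw(G) ≥ 4. Hence tw(G) = 4 exactly.

Treewidth 4.
Bags: B1 = {1, 3, 4, 8, 10}  B2 = {2, 3, 4, 8, 10}  B3 = {1, 3, 4, 5, 8}  B4 = {3, 4, 5, 6, 8}  B5 = {1, 3, 4, 7, 8}  B6 = {2, 3, 8, 9, 10}
Tree: B1–B2, B1–B3, B3–B4, B3–B5, B2–B6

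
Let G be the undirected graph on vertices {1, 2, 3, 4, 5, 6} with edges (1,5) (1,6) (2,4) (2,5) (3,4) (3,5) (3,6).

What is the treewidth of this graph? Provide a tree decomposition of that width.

Treewidth 2.
One such decomposition:
Bags: B1 = {1, 3, 6}  B2 = {1, 3, 5}  B3 = {3, 4, 5}  B4 = {2, 4, 5}
Tree: B1–B2, B2–B3, B3–B4

The largest bag has 3 vertices, giving width 2; this decomposition certifies tw(G) ≤ 2. The edges 6–1–5–3–6 form a cycle, so G is not a tree and its treewidth is at least 2. Hence tw(G) = 2 exactly.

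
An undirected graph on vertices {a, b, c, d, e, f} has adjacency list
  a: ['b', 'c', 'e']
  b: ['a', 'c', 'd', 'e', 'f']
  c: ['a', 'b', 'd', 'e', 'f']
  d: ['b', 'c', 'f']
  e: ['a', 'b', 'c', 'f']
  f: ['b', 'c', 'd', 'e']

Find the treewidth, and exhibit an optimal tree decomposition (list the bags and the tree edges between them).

The largest bag has 4 vertices, giving width 3; this decomposition certifies tw(G) ≤ 3. For the lower bound, the 4 vertices {b, c, d, f} are pairwise adjacent, and any tree decomposition puts a clique entirely inside one bag — forcing width ≥ 3. Hence tw(G) = 3 exactly.

Treewidth 3.
One such decomposition:
Bags: B1 = {b, c, e, f}  B2 = {a, b, c, e}  B3 = {b, c, d, f}
Tree: B1–B2, B1–B3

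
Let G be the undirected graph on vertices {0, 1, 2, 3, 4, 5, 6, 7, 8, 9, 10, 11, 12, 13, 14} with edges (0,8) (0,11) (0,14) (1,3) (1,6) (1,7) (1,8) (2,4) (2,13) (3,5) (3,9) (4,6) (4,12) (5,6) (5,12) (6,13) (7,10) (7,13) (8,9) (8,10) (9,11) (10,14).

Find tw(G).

A width-3 tree decomposition is:
Bags: B1 = {0, 10, 11, 14}  B2 = {0, 8, 10, 11}  B3 = {8, 9, 10, 11}  B4 = {7, 8, 9, 10}  B5 = {1, 7, 8, 9}  B6 = {1, 3, 7, 9}  B7 = {1, 3, 7, 13}  B8 = {1, 3, 6, 13}  B9 = {3, 5, 6, 13}  B10 = {2, 5, 6, 13}  B11 = {2, 4, 5, 6}  B12 = {2, 4, 5, 12}
Tree: B1–B2, B2–B3, B3–B4, B4–B5, B5–B6, B6–B7, B7–B8, B8–B9, B9–B10, B10–B11, B11–B12
Every bag has size at most 4, so the width is 4 − 1 = 3 and tw(G) ≤ 3. For the lower bound: the 4 vertex sets {0,11,14}, {10}, {8}, {1,3,7,9} are disjoint, each induces a connected subgraph, and every pair is joined by at least one edge of G. Contracting each set to a single vertex therefore yields K_{4} as a minor, and since treewidth is minor-monotone, tw(G) ≥ tw(K_{4}) = 3. Hence tw(G) = 3 exactly.

3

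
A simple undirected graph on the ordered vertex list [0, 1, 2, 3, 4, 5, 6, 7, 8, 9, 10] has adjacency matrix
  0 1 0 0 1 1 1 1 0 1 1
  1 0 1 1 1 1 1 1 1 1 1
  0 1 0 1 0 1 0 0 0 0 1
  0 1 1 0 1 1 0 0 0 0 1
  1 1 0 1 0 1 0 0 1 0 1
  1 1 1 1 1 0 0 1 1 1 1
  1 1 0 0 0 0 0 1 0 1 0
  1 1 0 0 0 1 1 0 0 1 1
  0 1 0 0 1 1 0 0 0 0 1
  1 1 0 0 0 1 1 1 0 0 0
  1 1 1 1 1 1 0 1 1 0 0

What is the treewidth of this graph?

A width-4 tree decomposition is:
Bags: B1 = {0, 1, 4, 5, 10}  B2 = {1, 3, 4, 5, 10}  B3 = {0, 1, 5, 7, 10}  B4 = {1, 2, 3, 5, 10}  B5 = {1, 4, 5, 8, 10}  B6 = {0, 1, 5, 7, 9}  B7 = {0, 1, 6, 7, 9}
Tree: B1–B2, B1–B3, B2–B4, B1–B5, B3–B6, B6–B7
Every bag has size at most 5, so the width is 5 − 1 = 4 and tw(G) ≤ 4. On the other hand G contains the 5-clique {0, 1, 5, 7, 9}. A clique must lie in a single bag of any decomposition, so no decomposition can have width below 4. Combining the bounds, tw(G) = 4.

4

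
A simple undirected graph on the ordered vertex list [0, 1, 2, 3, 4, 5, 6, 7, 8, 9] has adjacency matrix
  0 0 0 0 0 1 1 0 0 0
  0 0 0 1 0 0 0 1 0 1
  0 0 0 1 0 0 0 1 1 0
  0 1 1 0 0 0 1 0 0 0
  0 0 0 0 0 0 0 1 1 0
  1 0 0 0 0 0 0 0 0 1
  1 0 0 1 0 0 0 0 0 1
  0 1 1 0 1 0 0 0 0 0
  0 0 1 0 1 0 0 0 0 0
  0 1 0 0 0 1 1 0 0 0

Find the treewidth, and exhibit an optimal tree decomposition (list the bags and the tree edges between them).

Treewidth 2.
Bags: B1 = {0, 5, 9}  B2 = {0, 6, 9}  B3 = {1, 6, 9}  B4 = {1, 3, 6}  B5 = {1, 3, 7}  B6 = {2, 3, 7}  B7 = {2, 4, 7}  B8 = {2, 4, 8}
Tree: B1–B2, B2–B3, B3–B4, B4–B5, B5–B6, B6–B7, B7–B8

Every bag has size at most 3, so the width is 3 − 1 = 2 and tw(G) ≤ 2. The edges 5–0–6–9–5 form a cycle, so G is not a tree and its treewidth is at least 2. Therefore the treewidth is 2.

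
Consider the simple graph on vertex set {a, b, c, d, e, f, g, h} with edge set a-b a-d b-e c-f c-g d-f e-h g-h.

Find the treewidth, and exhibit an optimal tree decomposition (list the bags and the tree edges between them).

The largest bag has 3 vertices, giving width 2; this decomposition certifies tw(G) ≤ 2. Since f–c–g–h–e–b–a–d–f is a cycle in G, G is not acyclic. Forests are exactly the graphs of treewidth ≤ 1, so tw(G) ≥ 2. Hence tw(G) = 2 exactly.

Treewidth 2.
Bags: B1 = {c, f, g}  B2 = {f, g, h}  B3 = {e, f, h}  B4 = {b, e, f}  B5 = {a, b, f}  B6 = {a, d, f}
Tree: B1–B2, B2–B3, B3–B4, B4–B5, B5–B6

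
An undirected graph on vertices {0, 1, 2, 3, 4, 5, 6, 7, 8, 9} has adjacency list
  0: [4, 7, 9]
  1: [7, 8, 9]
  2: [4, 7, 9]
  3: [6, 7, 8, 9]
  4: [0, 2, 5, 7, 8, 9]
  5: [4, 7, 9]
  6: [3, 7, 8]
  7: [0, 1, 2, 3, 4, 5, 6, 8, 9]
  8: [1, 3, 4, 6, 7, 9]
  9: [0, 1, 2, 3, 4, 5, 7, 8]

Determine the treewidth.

A width-3 tree decomposition is:
Bags: B1 = {2, 4, 7, 9}  B2 = {4, 5, 7, 9}  B3 = {0, 4, 7, 9}  B4 = {4, 7, 8, 9}  B5 = {1, 7, 8, 9}  B6 = {3, 7, 8, 9}  B7 = {3, 6, 7, 8}
Tree: B1–B2, B1–B3, B2–B4, B4–B5, B4–B6, B6–B7
Every bag has size at most 4, so the width is 4 − 1 = 3 and tw(G) ≤ 3. On the other hand G contains the 4-clique {1, 7, 8, 9}. A clique must lie in a single bag of any decomposition, so no decomposition can have width below 3. Combining the bounds, tw(G) = 3.

3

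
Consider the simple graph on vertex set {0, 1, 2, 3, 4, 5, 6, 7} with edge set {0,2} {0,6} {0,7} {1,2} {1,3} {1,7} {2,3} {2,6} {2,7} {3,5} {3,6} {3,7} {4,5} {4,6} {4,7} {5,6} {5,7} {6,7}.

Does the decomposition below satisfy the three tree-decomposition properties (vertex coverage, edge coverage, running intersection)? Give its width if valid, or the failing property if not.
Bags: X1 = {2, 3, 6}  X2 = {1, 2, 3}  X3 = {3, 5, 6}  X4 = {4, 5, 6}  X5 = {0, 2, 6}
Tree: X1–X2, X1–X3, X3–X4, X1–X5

No — vertex 7 appears in no bag.

A tree decomposition must satisfy three properties: every vertex lies in some bag; for every edge, both endpoints lie together in some bag; and for every vertex, the bags containing it form a connected subtree. Here vertex 7 appears in no bag, so the decomposition is invalid.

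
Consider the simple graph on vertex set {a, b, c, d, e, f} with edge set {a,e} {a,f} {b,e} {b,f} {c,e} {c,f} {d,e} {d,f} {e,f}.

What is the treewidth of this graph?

A width-2 tree decomposition is:
Bags: B1 = {c, e, f}  B2 = {b, e, f}  B3 = {d, e, f}  B4 = {a, e, f}
Tree: B1–B2, B1–B3, B1–B4
Every bag has size at most 3, so the width is 3 − 1 = 2 and tw(G) ≤ 2. On the other hand G contains the 3-clique {d, e, f}. A clique must lie in a single bag of any decomposition, so no decomposition can have width below 2. Hence tw(G) = 2 exactly.

2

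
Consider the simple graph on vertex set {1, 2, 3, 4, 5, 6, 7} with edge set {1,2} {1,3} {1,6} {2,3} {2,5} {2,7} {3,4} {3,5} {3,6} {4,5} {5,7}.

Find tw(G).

A width-2 tree decomposition is:
Bags: B1 = {1, 3, 6}  B2 = {1, 2, 3}  B3 = {2, 3, 5}  B4 = {2, 5, 7}  B5 = {3, 4, 5}
Tree: B1–B2, B2–B3, B3–B4, B3–B5
Each bag holds 3 vertices, so the decomposition has width 2, which upper-bounds the treewidth. Conversely, {1, 2, 3} is a clique of size 3, and the vertices of any clique must share a bag in every tree decomposition; so some bag has ≥ 3 vertices and tw(G) ≥ 2. Therefore the treewidth is 2.

2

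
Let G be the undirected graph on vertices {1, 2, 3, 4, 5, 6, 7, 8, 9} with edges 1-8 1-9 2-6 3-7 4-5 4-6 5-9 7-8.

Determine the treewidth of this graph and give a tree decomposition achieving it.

The largest bag has 2 vertices, giving width 1; this decomposition certifies tw(G) ≤ 1. Any graph with an edge has treewidth ≥ 1, and G has the edge 2–6. Hence tw(G) = 1 exactly.

Treewidth 1.
Bags: B1 = {2, 6}  B2 = {4, 6}  B3 = {4, 5}  B4 = {5, 9}  B5 = {1, 9}  B6 = {1, 8}  B7 = {7, 8}  B8 = {3, 7}
Tree: B1–B2, B2–B3, B3–B4, B4–B5, B5–B6, B6–B7, B7–B8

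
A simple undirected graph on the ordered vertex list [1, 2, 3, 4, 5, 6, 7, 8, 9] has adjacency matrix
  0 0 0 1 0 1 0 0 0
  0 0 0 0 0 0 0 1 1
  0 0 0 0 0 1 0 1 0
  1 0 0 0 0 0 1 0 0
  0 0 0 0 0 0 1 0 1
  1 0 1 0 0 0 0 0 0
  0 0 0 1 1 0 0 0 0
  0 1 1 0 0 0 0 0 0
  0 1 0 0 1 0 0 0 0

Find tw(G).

2

A width-2 tree decomposition is:
Bags: B1 = {1, 4, 7}  B2 = {1, 6, 7}  B3 = {3, 6, 7}  B4 = {3, 7, 8}  B5 = {2, 7, 8}  B6 = {2, 7, 9}  B7 = {5, 7, 9}
Tree: B1–B2, B2–B3, B3–B4, B4–B5, B5–B6, B6–B7
Each bag holds 3 vertices, so the decomposition has width 2, which upper-bounds the treewidth. The edges 7–4–1–6–3–8–2–9–5–7 form a cycle, so G is not a tree and its treewidth is at least 2. Combining the bounds, tw(G) = 2.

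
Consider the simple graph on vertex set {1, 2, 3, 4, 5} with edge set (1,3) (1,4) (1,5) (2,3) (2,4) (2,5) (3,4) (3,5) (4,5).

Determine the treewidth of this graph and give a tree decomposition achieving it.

Each bag holds 4 vertices, so the decomposition has width 3, which upper-bounds the treewidth. On the other hand G contains the 4-clique {1, 3, 4, 5}. A clique must lie in a single bag of any decomposition, so no decomposition can have width below 3. Hence tw(G) = 3 exactly.

Treewidth 3.
Bags: B1 = {2, 3, 4, 5}  B2 = {1, 3, 4, 5}
Tree: B1–B2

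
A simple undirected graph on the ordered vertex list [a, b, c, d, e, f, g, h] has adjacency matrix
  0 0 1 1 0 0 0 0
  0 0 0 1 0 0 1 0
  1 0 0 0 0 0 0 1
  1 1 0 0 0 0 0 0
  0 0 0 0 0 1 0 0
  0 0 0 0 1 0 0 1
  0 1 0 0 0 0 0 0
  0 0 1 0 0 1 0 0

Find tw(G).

A width-1 tree decomposition is:
Bags: B1 = {e, f}  B2 = {f, h}  B3 = {c, h}  B4 = {a, c}  B5 = {a, d}  B6 = {b, d}  B7 = {b, g}
Tree: B1–B2, B2–B3, B3–B4, B4–B5, B5–B6, B6–B7
Each bag holds 2 vertices, so the decomposition has width 1, which upper-bounds the treewidth. Any graph with an edge has treewidth ≥ 1, and G has the edge e–f. Hence tw(G) = 1 exactly.

1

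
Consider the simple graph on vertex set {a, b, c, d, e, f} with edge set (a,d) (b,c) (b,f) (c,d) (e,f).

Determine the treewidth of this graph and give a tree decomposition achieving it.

Every bag has size at most 2, so the width is 2 − 1 = 1 and tw(G) ≤ 1. G has an edge, so its treewidth is at least 1. The upper and lower bounds meet at 1, so that is the treewidth.

Treewidth 1.
One optimal decomposition is:
Bags: B1 = {a, d}  B2 = {c, d}  B3 = {b, c}  B4 = {b, f}  B5 = {e, f}
Tree: B1–B2, B2–B3, B3–B4, B4–B5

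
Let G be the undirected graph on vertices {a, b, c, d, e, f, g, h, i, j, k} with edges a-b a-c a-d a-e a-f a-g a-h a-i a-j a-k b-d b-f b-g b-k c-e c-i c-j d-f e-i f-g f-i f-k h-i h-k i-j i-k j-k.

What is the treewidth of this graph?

3

A width-3 tree decomposition is:
Bags: B1 = {a, b, f, k}  B2 = {a, f, i, k}  B3 = {a, b, d, f}  B4 = {a, i, j, k}  B5 = {a, c, i, j}  B6 = {a, c, e, i}  B7 = {a, h, i, k}  B8 = {a, b, f, g}
Tree: B1–B2, B1–B3, B2–B4, B4–B5, B5–B6, B2–B7, B3–B8
The largest bag has 4 vertices, giving width 3; this decomposition certifies tw(G) ≤ 3. On the other hand G contains the 4-clique {a, b, d, f}. A clique must lie in a single bag of any decomposition, so no decomposition can have width below 3. Therefore the treewidth is 3.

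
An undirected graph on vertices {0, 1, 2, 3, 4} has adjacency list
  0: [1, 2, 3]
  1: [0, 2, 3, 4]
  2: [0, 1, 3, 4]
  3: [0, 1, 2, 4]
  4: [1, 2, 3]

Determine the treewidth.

A width-3 tree decomposition is:
Bags: B1 = {0, 1, 2, 3}  B2 = {1, 2, 3, 4}
Tree: B1–B2
Each bag holds 4 vertices, so the decomposition has width 3, which upper-bounds the treewidth. Conversely, {0, 1, 2, 3} is a clique of size 4, and the vertices of any clique must share a bag in every tree decomposition; so some bag has ≥ 4 vertices and tw(G) ≥ 3. Combining the bounds, tw(G) = 3.

3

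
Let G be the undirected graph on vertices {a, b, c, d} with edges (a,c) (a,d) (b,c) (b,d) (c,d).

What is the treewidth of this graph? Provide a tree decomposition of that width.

Treewidth 2.
Bags: B1 = {b, c, d}  B2 = {a, c, d}
Tree: B1–B2

The largest bag has 3 vertices, giving width 2; this decomposition certifies tw(G) ≤ 2. Conversely, {a, c, d} is a clique of size 3, and the vertices of any clique must share a bag in every tree decomposition; so some bag has ≥ 3 vertices and tw(G) ≥ 2. Therefore the treewidth is 2.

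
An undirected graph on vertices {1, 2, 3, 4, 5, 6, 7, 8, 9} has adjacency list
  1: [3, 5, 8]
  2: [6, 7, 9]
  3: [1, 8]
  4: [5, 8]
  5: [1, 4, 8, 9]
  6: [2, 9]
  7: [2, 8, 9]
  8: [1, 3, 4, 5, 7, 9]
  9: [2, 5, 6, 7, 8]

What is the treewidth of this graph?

2

A width-2 tree decomposition is:
Bags: B1 = {5, 8, 9}  B2 = {4, 5, 8}  B3 = {7, 8, 9}  B4 = {1, 5, 8}  B5 = {1, 3, 8}  B6 = {2, 7, 9}  B7 = {2, 6, 9}
Tree: B1–B2, B1–B3, B2–B4, B4–B5, B3–B6, B6–B7
Every bag has size at most 3, so the width is 3 − 1 = 2 and tw(G) ≤ 2. On the other hand G contains the 3-clique {1, 3, 8}. A clique must lie in a single bag of any decomposition, so no decomposition can have width below 2. The upper and lower bounds meet at 2, so that is the treewidth.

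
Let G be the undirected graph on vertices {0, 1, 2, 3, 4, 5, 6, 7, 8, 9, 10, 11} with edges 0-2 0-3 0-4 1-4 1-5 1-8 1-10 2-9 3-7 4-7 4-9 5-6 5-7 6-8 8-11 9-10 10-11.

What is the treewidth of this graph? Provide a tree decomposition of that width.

Each bag holds 4 vertices, so the decomposition has width 3, which upper-bounds the treewidth. For the lower bound: the 4 vertex sets {0,2,3}, {9}, {4}, {1,5,7,10} are disjoint, each induces a connected subgraph, and every pair is joined by at least one edge of G. Contracting each set to a single vertex therefore yields K_{4} as a minor, and since treewidth is minor-monotone, tw(G) ≥ tw(K_{4}) = 3. Therefore the treewidth is 3.

Treewidth 3.
One such decomposition:
Bags: B1 = {0, 2, 3, 9}  B2 = {0, 3, 4, 9}  B3 = {3, 4, 7, 9}  B4 = {4, 7, 9, 10}  B5 = {1, 4, 7, 10}  B6 = {1, 5, 7, 10}  B7 = {1, 5, 10, 11}  B8 = {1, 5, 8, 11}  B9 = {5, 6, 8, 11}
Tree: B1–B2, B2–B3, B3–B4, B4–B5, B5–B6, B6–B7, B7–B8, B8–B9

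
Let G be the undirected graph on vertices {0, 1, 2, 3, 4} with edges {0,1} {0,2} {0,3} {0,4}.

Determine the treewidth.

A width-1 tree decomposition is:
Bags: B1 = {0, 2}  B2 = {0, 1}  B3 = {0, 4}  B4 = {0, 3}
Tree: B1–B2, B1–B3, B2–B4
Every bag has size at most 2, so the width is 2 − 1 = 1 and tw(G) ≤ 1. G has an edge, so its treewidth is at least 1. Therefore the treewidth is 1.

1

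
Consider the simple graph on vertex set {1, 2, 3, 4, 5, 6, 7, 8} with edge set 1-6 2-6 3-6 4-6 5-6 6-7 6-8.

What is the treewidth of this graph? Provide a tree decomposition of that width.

Every bag has size at most 2, so the width is 2 − 1 = 1 and tw(G) ≤ 1. G has an edge, so its treewidth is at least 1. The upper and lower bounds meet at 1, so that is the treewidth.

Treewidth 1.
Bags: B1 = {6, 7}  B2 = {1, 6}  B3 = {5, 6}  B4 = {4, 6}  B5 = {2, 6}  B6 = {6, 8}  B7 = {3, 6}
Tree: B1–B2, B1–B3, B1–B4, B1–B5, B3–B6, B2–B7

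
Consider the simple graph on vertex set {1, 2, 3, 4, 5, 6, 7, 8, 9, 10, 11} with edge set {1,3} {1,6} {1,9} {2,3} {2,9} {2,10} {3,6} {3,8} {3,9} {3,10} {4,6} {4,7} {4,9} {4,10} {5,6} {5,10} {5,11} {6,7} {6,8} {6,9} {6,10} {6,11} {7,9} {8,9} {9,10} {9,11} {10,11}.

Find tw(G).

3

A width-3 tree decomposition is:
Bags: B1 = {3, 6, 9, 10}  B2 = {6, 9, 10, 11}  B3 = {1, 3, 6, 9}  B4 = {3, 6, 8, 9}  B5 = {5, 6, 10, 11}  B6 = {4, 6, 9, 10}  B7 = {2, 3, 9, 10}  B8 = {4, 6, 7, 9}
Tree: B1–B2, B1–B3, B3–B4, B2–B5, B2–B6, B1–B7, B6–B8
The largest bag has 4 vertices, giving width 3; this decomposition certifies tw(G) ≤ 3. On the other hand G contains the 4-clique {2, 3, 9, 10}. A clique must lie in a single bag of any decomposition, so no decomposition can have width below 3. The upper and lower bounds meet at 3, so that is the treewidth.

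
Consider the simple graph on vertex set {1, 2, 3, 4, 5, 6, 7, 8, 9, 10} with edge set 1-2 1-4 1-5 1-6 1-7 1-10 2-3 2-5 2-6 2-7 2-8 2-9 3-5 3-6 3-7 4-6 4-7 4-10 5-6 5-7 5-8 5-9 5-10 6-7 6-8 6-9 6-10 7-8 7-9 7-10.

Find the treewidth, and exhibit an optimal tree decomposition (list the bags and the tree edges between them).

Treewidth 4.
One such decomposition:
Bags: B1 = {2, 5, 6, 7, 8}  B2 = {1, 2, 5, 6, 7}  B3 = {1, 5, 6, 7, 10}  B4 = {1, 4, 6, 7, 10}  B5 = {2, 5, 6, 7, 9}  B6 = {2, 3, 5, 6, 7}
Tree: B1–B2, B2–B3, B3–B4, B2–B5, B1–B6

The largest bag has 5 vertices, giving width 4; this decomposition certifies tw(G) ≤ 4. Conversely, {1, 4, 6, 7, 10} is a clique of size 5, and the vertices of any clique must share a bag in every tree decomposition; so some bag has ≥ 5 vertices and tw(G) ≥ 4. Combining the bounds, tw(G) = 4.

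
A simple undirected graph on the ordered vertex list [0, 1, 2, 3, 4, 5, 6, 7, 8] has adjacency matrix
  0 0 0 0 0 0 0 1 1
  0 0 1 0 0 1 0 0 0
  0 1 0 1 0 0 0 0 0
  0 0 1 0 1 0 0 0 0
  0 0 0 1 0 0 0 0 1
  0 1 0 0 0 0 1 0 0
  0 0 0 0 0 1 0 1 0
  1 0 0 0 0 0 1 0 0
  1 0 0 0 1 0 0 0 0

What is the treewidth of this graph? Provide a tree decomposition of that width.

Treewidth 2.
One such decomposition:
Bags: B1 = {0, 7, 8}  B2 = {6, 7, 8}  B3 = {5, 6, 8}  B4 = {1, 5, 8}  B5 = {1, 2, 8}  B6 = {2, 3, 8}  B7 = {3, 4, 8}
Tree: B1–B2, B2–B3, B3–B4, B4–B5, B5–B6, B6–B7

Each bag holds 3 vertices, so the decomposition has width 2, which upper-bounds the treewidth. For the lower bound, G contains the cycle 8–0–7–6–5–1–2–3–4–8, so G is not a forest; only forests have treewidth ≤ 1, hence tw(G) ≥ 2. Therefore the treewidth is 2.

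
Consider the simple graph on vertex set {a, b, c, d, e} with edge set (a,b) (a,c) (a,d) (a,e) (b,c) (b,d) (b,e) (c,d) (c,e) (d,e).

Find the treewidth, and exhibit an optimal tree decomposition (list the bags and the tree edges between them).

A single bag containing all 5 vertices is trivially a valid decomposition of width 4. For the lower bound, the 5 vertices {a, b, c, d, e} are pairwise adjacent, and any tree decomposition puts a clique entirely inside one bag — forcing width ≥ 4. Hence tw(G) = 4 exactly.

Treewidth 4.
One such decomposition:
Bags: B1 = {a, b, c, d, e}
Tree: (single bag)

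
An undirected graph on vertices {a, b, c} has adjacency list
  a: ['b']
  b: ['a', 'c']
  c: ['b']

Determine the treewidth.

1

A width-1 tree decomposition is:
Bags: B1 = {a, b}  B2 = {b, c}
Tree: B1–B2
Every bag has size at most 2, so the width is 2 − 1 = 1 and tw(G) ≤ 1. Any graph with an edge has treewidth ≥ 1, and G has the edge b–a. Hence tw(G) = 1 exactly.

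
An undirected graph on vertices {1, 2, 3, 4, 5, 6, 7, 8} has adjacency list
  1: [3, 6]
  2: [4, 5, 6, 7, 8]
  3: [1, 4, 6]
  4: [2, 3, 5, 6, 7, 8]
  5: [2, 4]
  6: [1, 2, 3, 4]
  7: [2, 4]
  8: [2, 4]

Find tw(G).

A width-2 tree decomposition is:
Bags: B1 = {2, 4, 7}  B2 = {2, 4, 6}  B3 = {3, 4, 6}  B4 = {1, 3, 6}  B5 = {2, 4, 5}  B6 = {2, 4, 8}
Tree: B1–B2, B2–B3, B3–B4, B2–B5, B5–B6
The largest bag has 3 vertices, giving width 2; this decomposition certifies tw(G) ≤ 2. On the other hand G contains the 3-clique {1, 3, 6}. A clique must lie in a single bag of any decomposition, so no decomposition can have width below 2. The upper and lower bounds meet at 2, so that is the treewidth.

2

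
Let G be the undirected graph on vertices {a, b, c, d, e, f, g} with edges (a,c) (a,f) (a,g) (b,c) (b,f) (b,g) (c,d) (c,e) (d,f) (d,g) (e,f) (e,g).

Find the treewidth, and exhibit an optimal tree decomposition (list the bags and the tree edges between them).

Treewidth 3.
One optimal decomposition is:
Bags: B1 = {c, e, f, g}  B2 = {a, c, f, g}  B3 = {b, c, f, g}  B4 = {c, d, f, g}
Tree: B1–B2, B2–B3, B3–B4

Each bag holds 4 vertices, so the decomposition has width 3, which upper-bounds the treewidth. For the lower bound: the 4 vertex sets {e,g}, {a,f}, {c}, {b} are disjoint, each induces a connected subgraph, and every pair is joined by at least one edge of G. Contracting each set to a single vertex therefore yields K_{4} as a minor, and since treewidth is minor-monotone, tw(G) ≥ tw(K_{4}) = 3. The upper and lower bounds meet at 3, so that is the treewidth.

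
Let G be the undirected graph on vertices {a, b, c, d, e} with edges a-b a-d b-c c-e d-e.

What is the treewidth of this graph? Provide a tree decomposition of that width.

Treewidth 2.
One such decomposition:
Bags: B1 = {a, b, c}  B2 = {a, c, e}  B3 = {a, d, e}
Tree: B1–B2, B2–B3

Every bag has size at most 3, so the width is 3 − 1 = 2 and tw(G) ≤ 2. The edges a–b–c–e–d–a form a cycle, so G is not a tree and its treewidth is at least 2. The upper and lower bounds meet at 2, so that is the treewidth.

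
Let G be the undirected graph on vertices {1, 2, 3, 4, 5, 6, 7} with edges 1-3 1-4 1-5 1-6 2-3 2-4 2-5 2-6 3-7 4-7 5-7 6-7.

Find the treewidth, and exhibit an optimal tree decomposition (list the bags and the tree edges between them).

Every bag has size at most 4, so the width is 4 − 1 = 3 and tw(G) ≤ 3. For the lower bound: the 4 vertex sets {4,7}, {1,3}, {2}, {6} are disjoint, each induces a connected subgraph, and every pair is joined by at least one edge of G. Contracting each set to a single vertex therefore yields K_{4} as a minor, and since treewidth is minor-monotone, tw(G) ≥ tw(K_{4}) = 3. The upper and lower bounds meet at 3, so that is the treewidth.

Treewidth 3.
One optimal decomposition is:
Bags: B1 = {1, 2, 4, 7}  B2 = {1, 2, 3, 7}  B3 = {1, 2, 6, 7}  B4 = {1, 2, 5, 7}
Tree: B1–B2, B2–B3, B3–B4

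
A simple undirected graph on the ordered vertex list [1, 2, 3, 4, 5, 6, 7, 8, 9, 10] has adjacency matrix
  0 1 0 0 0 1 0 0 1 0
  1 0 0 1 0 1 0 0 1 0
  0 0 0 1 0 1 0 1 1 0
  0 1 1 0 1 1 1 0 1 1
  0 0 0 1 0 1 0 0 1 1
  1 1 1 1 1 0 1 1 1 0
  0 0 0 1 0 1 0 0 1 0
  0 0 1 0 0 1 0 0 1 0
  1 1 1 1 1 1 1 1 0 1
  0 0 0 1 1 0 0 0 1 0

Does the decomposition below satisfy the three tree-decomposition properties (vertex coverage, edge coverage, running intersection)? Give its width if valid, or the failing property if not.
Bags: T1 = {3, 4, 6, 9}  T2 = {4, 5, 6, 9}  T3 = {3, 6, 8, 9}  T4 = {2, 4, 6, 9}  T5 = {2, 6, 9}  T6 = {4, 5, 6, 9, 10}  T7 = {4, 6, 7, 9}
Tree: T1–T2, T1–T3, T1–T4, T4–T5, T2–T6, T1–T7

A tree decomposition must satisfy three properties: every vertex lies in some bag; for every edge, both endpoints lie together in some bag; and for every vertex, the bags containing it form a connected subtree. Here vertex 1 appears in no bag, so the decomposition is invalid.

No — vertex 1 appears in no bag.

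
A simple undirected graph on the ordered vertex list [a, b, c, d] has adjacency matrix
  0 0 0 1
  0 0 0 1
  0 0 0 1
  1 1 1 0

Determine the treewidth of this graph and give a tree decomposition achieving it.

Treewidth 1.
Bags: B1 = {b, d}  B2 = {c, d}  B3 = {a, d}
Tree: B1–B2, B2–B3

Each bag holds 2 vertices, so the decomposition has width 1, which upper-bounds the treewidth. Any graph with an edge has treewidth ≥ 1, and G has the edge d–b. Hence tw(G) = 1 exactly.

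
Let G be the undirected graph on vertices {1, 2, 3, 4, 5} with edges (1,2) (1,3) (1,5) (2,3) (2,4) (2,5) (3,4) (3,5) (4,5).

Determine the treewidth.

A width-3 tree decomposition is:
Bags: B1 = {2, 3, 4, 5}  B2 = {1, 2, 3, 5}
Tree: B1–B2
Every bag has size at most 4, so the width is 4 − 1 = 3 and tw(G) ≤ 3. On the other hand G contains the 4-clique {1, 2, 3, 5}. A clique must lie in a single bag of any decomposition, so no decomposition can have width below 3. Hence tw(G) = 3 exactly.

3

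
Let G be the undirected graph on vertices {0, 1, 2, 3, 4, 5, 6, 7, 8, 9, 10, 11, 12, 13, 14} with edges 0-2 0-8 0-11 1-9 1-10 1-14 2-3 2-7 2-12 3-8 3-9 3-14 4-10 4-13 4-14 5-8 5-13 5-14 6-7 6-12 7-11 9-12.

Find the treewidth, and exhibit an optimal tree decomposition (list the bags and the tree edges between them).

Treewidth 3.
One such decomposition:
Bags: B1 = {4, 5, 10, 13}  B2 = {4, 5, 10, 14}  B3 = {1, 5, 10, 14}  B4 = {1, 5, 8, 14}  B5 = {1, 3, 8, 14}  B6 = {1, 3, 8, 9}  B7 = {0, 3, 8, 9}  B8 = {0, 2, 3, 9}  B9 = {0, 2, 9, 12}  B10 = {0, 2, 11, 12}  B11 = {2, 7, 11, 12}  B12 = {6, 7, 11, 12}
Tree: B1–B2, B2–B3, B3–B4, B4–B5, B5–B6, B6–B7, B7–B8, B8–B9, B9–B10, B10–B11, B11–B12

The largest bag has 4 vertices, giving width 3; this decomposition certifies tw(G) ≤ 3. For the lower bound: the 4 vertex sets {4,10,13}, {5}, {14}, {1,3,8,9} are disjoint, each induces a connected subgraph, and every pair is joined by at least one edge of G. Contracting each set to a single vertex therefore yields K_{4} as a minor, and since treewidth is minor-monotone, tw(G) ≥ tw(K_{4}) = 3. Combining the bounds, tw(G) = 3.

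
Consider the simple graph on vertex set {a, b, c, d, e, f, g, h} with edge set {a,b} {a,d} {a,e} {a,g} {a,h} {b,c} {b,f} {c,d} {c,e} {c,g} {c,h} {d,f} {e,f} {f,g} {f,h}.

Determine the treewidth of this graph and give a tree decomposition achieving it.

Treewidth 3.
One optimal decomposition is:
Bags: B1 = {a, c, d, f}  B2 = {a, b, c, f}  B3 = {a, c, f, g}  B4 = {a, c, e, f}  B5 = {a, c, f, h}
Tree: B1–B2, B2–B3, B3–B4, B4–B5

Every bag has size at most 4, so the width is 4 − 1 = 3 and tw(G) ≤ 3. For the lower bound: the 4 vertex sets {d,f}, {b,c}, {a}, {g} are disjoint, each induces a connected subgraph, and every pair is joined by at least one edge of G. Contracting each set to a single vertex therefore yields K_{4} as a minor, and since treewidth is minor-monotone, tw(G) ≥ tw(K_{4}) = 3. Therefore the treewidth is 3.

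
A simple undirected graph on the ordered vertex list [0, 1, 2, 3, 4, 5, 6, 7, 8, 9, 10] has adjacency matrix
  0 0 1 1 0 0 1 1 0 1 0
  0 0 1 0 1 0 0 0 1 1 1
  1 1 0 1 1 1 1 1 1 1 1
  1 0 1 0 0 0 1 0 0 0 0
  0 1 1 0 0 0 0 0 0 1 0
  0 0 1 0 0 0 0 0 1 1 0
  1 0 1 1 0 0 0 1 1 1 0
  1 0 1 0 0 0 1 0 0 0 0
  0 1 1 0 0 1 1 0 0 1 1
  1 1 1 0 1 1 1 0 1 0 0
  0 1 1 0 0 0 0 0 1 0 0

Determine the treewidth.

A width-3 tree decomposition is:
Bags: B1 = {0, 2, 6, 9}  B2 = {2, 6, 8, 9}  B3 = {0, 2, 3, 6}  B4 = {1, 2, 8, 9}  B5 = {1, 2, 4, 9}  B6 = {2, 5, 8, 9}  B7 = {1, 2, 8, 10}  B8 = {0, 2, 6, 7}
Tree: B1–B2, B1–B3, B2–B4, B4–B5, B4–B6, B4–B7, B1–B8
Every bag has size at most 4, so the width is 4 − 1 = 3 and tw(G) ≤ 3. On the other hand G contains the 4-clique {0, 2, 6, 9}. A clique must lie in a single bag of any decomposition, so no decomposition can have width below 3. Hence tw(G) = 3 exactly.

3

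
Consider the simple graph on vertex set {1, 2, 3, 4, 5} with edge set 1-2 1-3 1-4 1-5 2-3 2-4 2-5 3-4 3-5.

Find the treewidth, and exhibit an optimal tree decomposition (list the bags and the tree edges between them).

The largest bag has 4 vertices, giving width 3; this decomposition certifies tw(G) ≤ 3. For the lower bound, the 4 vertices {1, 2, 3, 4} are pairwise adjacent, and any tree decomposition puts a clique entirely inside one bag — forcing width ≥ 3. Combining the bounds, tw(G) = 3.

Treewidth 3.
Bags: B1 = {1, 2, 3, 4}  B2 = {1, 2, 3, 5}
Tree: B1–B2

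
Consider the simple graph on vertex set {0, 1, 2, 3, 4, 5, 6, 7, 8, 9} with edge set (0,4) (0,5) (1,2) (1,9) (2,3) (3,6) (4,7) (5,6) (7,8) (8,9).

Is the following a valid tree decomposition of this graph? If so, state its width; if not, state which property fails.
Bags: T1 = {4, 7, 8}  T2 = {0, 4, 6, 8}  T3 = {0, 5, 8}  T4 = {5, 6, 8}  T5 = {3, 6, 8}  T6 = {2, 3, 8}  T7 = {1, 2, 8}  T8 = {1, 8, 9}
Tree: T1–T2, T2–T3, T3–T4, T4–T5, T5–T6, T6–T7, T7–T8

A tree decomposition must satisfy three properties: every vertex lies in some bag; for every edge, both endpoints lie together in some bag; and for every vertex, the bags containing it form a connected subtree. Here bags containing vertex 6 are not connected in the tree, so the decomposition is invalid.

No — bags containing vertex 6 are not connected in the tree.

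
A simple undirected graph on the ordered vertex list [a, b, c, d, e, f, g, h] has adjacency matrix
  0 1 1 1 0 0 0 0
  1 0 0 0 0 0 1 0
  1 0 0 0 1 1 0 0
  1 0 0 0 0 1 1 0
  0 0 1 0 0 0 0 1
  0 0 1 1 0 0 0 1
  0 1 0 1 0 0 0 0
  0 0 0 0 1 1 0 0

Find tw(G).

2

A width-2 tree decomposition is:
Bags: B1 = {c, e, h}  B2 = {c, f, h}  B3 = {a, c, f}  B4 = {a, d, f}  B5 = {a, b, d}  B6 = {b, d, g}
Tree: B1–B2, B2–B3, B3–B4, B4–B5, B5–B6
The largest bag has 3 vertices, giving width 2; this decomposition certifies tw(G) ≤ 2. Since e–h–f–c–e is a cycle in G, G is not acyclic. Forests are exactly the graphs of treewidth ≤ 1, so tw(G) ≥ 2. Hence tw(G) = 2 exactly.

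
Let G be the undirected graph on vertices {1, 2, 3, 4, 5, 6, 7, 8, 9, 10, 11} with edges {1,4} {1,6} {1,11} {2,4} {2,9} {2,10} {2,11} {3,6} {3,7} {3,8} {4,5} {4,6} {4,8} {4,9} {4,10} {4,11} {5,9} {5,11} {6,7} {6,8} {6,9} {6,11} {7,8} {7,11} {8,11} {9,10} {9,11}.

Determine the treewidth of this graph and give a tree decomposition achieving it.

Each bag holds 4 vertices, so the decomposition has width 3, which upper-bounds the treewidth. Conversely, {3, 6, 7, 8} is a clique of size 4, and the vertices of any clique must share a bag in every tree decomposition; so some bag has ≥ 4 vertices and tw(G) ≥ 3. Therefore the treewidth is 3.

Treewidth 3.
Bags: B1 = {4, 6, 8, 11}  B2 = {1, 4, 6, 11}  B3 = {4, 6, 9, 11}  B4 = {6, 7, 8, 11}  B5 = {2, 4, 9, 11}  B6 = {3, 6, 7, 8}  B7 = {2, 4, 9, 10}  B8 = {4, 5, 9, 11}
Tree: B1–B2, B1–B3, B1–B4, B3–B5, B4–B6, B5–B7, B5–B8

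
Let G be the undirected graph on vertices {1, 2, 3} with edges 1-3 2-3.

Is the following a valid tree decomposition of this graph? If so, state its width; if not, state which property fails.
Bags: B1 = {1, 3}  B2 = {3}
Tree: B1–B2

No — vertex 2 appears in no bag.

A tree decomposition must satisfy three properties: every vertex lies in some bag; for every edge, both endpoints lie together in some bag; and for every vertex, the bags containing it form a connected subtree. Here vertex 2 appears in no bag, so the decomposition is invalid.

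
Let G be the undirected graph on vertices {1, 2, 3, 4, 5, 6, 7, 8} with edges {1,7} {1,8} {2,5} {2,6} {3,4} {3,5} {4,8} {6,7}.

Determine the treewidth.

A width-2 tree decomposition is:
Bags: B1 = {2, 6, 7}  B2 = {1, 2, 7}  B3 = {1, 2, 8}  B4 = {2, 4, 8}  B5 = {2, 3, 4}  B6 = {2, 3, 5}
Tree: B1–B2, B2–B3, B3–B4, B4–B5, B5–B6
Each bag holds 3 vertices, so the decomposition has width 2, which upper-bounds the treewidth. Since 2–6–7–1–8–4–3–5–2 is a cycle in G, G is not acyclic. Forests are exactly the graphs of treewidth ≤ 1, so tw(G) ≥ 2. Therefore the treewidth is 2.

2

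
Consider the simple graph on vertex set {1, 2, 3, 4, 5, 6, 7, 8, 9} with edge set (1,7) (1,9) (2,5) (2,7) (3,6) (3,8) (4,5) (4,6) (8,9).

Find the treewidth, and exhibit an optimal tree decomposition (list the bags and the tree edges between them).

Treewidth 2.
Bags: B1 = {3, 8, 9}  B2 = {3, 6, 9}  B3 = {4, 6, 9}  B4 = {4, 5, 9}  B5 = {2, 5, 9}  B6 = {2, 7, 9}  B7 = {1, 7, 9}
Tree: B1–B2, B2–B3, B3–B4, B4–B5, B5–B6, B6–B7

Every bag has size at most 3, so the width is 3 − 1 = 2 and tw(G) ≤ 2. Since 9–8–3–6–4–5–2–7–1–9 is a cycle in G, G is not acyclic. Forests are exactly the graphs of treewidth ≤ 1, so tw(G) ≥ 2. Hence tw(G) = 2 exactly.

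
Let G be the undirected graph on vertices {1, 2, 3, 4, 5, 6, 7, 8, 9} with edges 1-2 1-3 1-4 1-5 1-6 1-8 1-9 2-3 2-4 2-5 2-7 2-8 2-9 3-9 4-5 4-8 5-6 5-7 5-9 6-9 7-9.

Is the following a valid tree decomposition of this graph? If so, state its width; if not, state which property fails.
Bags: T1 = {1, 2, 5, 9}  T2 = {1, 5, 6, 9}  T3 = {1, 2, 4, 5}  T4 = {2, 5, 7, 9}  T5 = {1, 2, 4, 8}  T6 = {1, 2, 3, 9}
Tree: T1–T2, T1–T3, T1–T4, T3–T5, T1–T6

Every vertex of G appears in some bag (union = {1, 2, 3, 4, 5, 6, 7, 8, 9}); every edge is covered by a bag; and for each vertex v the set of bags containing v is connected in the bag tree. The decomposition is therefore valid. The largest bag has 4 vertices, so the width is 3.

Yes; width 3.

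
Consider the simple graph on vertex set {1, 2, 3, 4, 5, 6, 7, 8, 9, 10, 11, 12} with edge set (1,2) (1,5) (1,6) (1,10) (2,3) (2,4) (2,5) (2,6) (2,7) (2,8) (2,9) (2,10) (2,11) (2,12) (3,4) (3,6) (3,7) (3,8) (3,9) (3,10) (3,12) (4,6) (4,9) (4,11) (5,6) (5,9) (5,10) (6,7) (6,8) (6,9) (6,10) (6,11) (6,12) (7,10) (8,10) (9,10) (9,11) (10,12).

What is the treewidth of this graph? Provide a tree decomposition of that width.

Every bag has size at most 5, so the width is 5 − 1 = 4 and tw(G) ≤ 4. On the other hand G contains the 5-clique {1, 2, 5, 6, 10}. A clique must lie in a single bag of any decomposition, so no decomposition can have width below 4. Hence tw(G) = 4 exactly.

Treewidth 4.
One optimal decomposition is:
Bags: B1 = {2, 3, 4, 6, 9}  B2 = {2, 3, 6, 9, 10}  B3 = {2, 3, 6, 7, 10}  B4 = {2, 3, 6, 10, 12}  B5 = {2, 5, 6, 9, 10}  B6 = {2, 3, 6, 8, 10}  B7 = {1, 2, 5, 6, 10}  B8 = {2, 4, 6, 9, 11}
Tree: B1–B2, B2–B3, B3–B4, B2–B5, B2–B6, B5–B7, B1–B8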